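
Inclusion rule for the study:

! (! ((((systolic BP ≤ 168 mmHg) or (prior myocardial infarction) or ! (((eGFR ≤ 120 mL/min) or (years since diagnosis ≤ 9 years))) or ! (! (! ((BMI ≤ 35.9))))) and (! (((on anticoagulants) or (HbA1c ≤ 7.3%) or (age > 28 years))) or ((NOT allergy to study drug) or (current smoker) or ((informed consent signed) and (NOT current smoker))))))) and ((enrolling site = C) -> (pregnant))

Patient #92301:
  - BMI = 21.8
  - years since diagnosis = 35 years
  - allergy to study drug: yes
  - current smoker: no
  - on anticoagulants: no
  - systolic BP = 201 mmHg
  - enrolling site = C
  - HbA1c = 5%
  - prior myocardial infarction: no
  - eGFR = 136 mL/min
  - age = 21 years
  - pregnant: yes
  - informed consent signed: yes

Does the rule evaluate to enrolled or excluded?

Enrolled

Atomic conditions:
  systolic BP ≤ 168 mmHg: 201 ≤ 168 is false
  prior myocardial infarction: no → false
  eGFR ≤ 120 mL/min: 136 ≤ 120 is false
  years since diagnosis ≤ 9 years: 35 ≤ 9 is false
  BMI ≤ 35.9: 21.8 ≤ 35.9 is true
  on anticoagulants: no → false
  HbA1c ≤ 7.3%: 5 ≤ 7.3 is true
  age > 28 years: 21 > 28 is false
  NOT allergy to study drug: yes → false
  current smoker: no → false
  informed consent signed: yes → true
  NOT current smoker: no → true
  enrolling site = C: C == C is true
  pregnant: yes → true
Combine:
[1.1.1.1.3.1] false OR false = false
[1.1.1.1.3] NOT false = true
[1.1.1.1.4.1.1] NOT true = false
[1.1.1.1.4.1] NOT false = true
[1.1.1.1.4] NOT true = false
[1.1.1.1] false OR false OR true OR false = true
[1.1.1.2.1.1] false OR true OR false = true
[1.1.1.2.1] NOT true = false
[1.1.1.2.2.3] true AND true = true
[1.1.1.2.2] false OR false OR true = true
[1.1.1.2] false OR true = true
[1.1.1] true AND true = true
[1.1] NOT true = false
[1] NOT false = true
[2] true → true = true
[root] true AND true = true
Overall: true → enrolled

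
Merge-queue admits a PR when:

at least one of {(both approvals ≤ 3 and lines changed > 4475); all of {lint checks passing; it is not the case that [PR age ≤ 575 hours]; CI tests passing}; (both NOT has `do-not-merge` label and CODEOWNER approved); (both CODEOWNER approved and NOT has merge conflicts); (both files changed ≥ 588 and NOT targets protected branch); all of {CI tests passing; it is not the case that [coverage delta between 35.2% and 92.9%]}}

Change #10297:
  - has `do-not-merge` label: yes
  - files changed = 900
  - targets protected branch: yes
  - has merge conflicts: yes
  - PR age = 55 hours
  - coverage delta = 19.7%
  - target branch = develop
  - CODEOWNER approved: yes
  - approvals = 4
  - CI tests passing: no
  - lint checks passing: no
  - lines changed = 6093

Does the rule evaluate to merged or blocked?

Atomic conditions:
  approvals ≤ 3: 4 ≤ 3 is false
  lines changed > 4475: 6093 > 4475 is true
  lint checks passing: no → false
  PR age ≤ 575 hours: 55 ≤ 575 is true
  CI tests passing: no → false
  NOT has `do-not-merge` label: yes → false
  CODEOWNER approved: yes → true
  NOT has merge conflicts: yes → false
  files changed ≥ 588: 900 ≥ 588 is true
  NOT targets protected branch: yes → false
  coverage delta between 35.2% and 92.9%: 19.7 in [35.2, 92.9] is false
Combine:
[1] false AND true = false
[2.2] NOT true = false
[2] false AND false AND false = false
[3] false AND true = false
[4] true AND false = false
[5] true AND false = false
[6.2] NOT false = true
[6] false AND true = false
[root] false OR false OR false OR false OR false OR false = false
Overall: false → blocked

Blocked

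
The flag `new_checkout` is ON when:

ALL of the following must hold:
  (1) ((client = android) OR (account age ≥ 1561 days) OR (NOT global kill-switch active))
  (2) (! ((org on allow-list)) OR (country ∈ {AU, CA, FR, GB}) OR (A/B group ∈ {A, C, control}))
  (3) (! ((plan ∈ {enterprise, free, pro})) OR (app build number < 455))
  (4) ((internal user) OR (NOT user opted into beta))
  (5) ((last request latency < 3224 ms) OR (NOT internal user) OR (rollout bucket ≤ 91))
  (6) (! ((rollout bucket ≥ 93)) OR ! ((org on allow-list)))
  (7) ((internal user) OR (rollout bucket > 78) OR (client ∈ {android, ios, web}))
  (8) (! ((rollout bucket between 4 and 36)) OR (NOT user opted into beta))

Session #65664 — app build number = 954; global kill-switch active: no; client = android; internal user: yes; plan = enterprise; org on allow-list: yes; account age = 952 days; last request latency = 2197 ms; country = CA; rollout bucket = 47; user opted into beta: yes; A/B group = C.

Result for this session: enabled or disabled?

Atomic conditions:
  client = android: android == android is true
  account age ≥ 1561 days: 952 ≥ 1561 is false
  NOT global kill-switch active: no → true
  org on allow-list: yes → true
  country ∈ {AU, CA, FR, GB}: CA is in the set → true
  A/B group ∈ {A, C, control}: C is in the set → true
  plan ∈ {enterprise, free, pro}: enterprise is in the set → true
  app build number < 455: 954 < 455 is false
  internal user: yes → true
  NOT user opted into beta: yes → false
  last request latency < 3224 ms: 2197 < 3224 is true
  NOT internal user: yes → false
  rollout bucket ≤ 91: 47 ≤ 91 is true
  rollout bucket ≥ 93: 47 ≥ 93 is false
  rollout bucket > 78: 47 > 78 is false
  client ∈ {android, ios, web}: android is in the set → true
  rollout bucket between 4 and 36: 47 in [4, 36] is false
Combine:
[1] true OR false OR true = true
[2.1] NOT true = false
[2] false OR true OR true = true
[3.1] NOT true = false
[3] false OR false = false
[4] true OR false = true
[5] true OR false OR true = true
[6.1] NOT false = true
[6.2] NOT true = false
[6] true OR false = true
[7] true OR false OR true = true
[8.1] NOT false = true
[8] true OR false = true
[root] true AND true AND false AND true AND true AND true AND true AND true = false
Overall: false → disabled

Disabled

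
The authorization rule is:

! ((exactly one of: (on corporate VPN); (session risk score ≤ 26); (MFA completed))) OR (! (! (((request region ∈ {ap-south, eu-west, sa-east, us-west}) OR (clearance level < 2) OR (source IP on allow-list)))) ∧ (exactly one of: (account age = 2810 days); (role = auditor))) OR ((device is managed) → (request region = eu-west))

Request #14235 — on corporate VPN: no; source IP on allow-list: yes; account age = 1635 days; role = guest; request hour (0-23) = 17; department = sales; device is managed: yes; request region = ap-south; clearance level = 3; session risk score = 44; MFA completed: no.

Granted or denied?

Granted

Atomic conditions:
  on corporate VPN: no → false
  session risk score ≤ 26: 44 ≤ 26 is false
  MFA completed: no → false
  request region ∈ {ap-south, eu-west, sa-east, us-west}: ap-south is in the set → true
  clearance level < 2: 3 < 2 is false
  source IP on allow-list: yes → true
  account age = 2810 days: 1635 == 2810 is false
  role = auditor: guest == auditor is false
  device is managed: yes → true
  request region = eu-west: ap-south == eu-west is false
Combine:
[1.1] exactly-one(false, false, false) = false
[1] NOT false = true
[2.1.1.1] true OR false OR true = true
[2.1.1] NOT true = false
[2.1] NOT false = true
[2.2] exactly-one(false, false) = false
[2] true AND false = false
[3] true → false = false
[root] true OR false OR false = true
Overall: true → granted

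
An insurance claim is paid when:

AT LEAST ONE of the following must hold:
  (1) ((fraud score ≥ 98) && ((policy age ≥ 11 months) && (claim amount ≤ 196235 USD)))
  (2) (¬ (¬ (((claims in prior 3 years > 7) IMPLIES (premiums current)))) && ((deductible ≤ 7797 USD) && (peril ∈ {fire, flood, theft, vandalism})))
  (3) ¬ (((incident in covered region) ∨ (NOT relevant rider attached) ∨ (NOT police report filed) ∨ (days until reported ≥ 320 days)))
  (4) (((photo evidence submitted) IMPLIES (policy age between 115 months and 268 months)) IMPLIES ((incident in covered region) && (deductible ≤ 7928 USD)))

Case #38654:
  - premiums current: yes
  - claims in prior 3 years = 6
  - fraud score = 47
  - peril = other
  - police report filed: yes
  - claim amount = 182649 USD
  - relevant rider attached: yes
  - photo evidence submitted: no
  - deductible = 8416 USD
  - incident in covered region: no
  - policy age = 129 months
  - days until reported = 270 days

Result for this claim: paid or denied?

Paid

Atomic conditions:
  fraud score ≥ 98: 47 ≥ 98 is false
  policy age ≥ 11 months: 129 ≥ 11 is true
  claim amount ≤ 196235 USD: 182649 ≤ 196235 is true
  claims in prior 3 years > 7: 6 > 7 is false
  premiums current: yes → true
  deductible ≤ 7797 USD: 8416 ≤ 7797 is false
  peril ∈ {fire, flood, theft, vandalism}: other is not in the set → false
  incident in covered region: no → false
  NOT relevant rider attached: yes → false
  NOT police report filed: yes → false
  days until reported ≥ 320 days: 270 ≥ 320 is false
  photo evidence submitted: no → false
  policy age between 115 months and 268 months: 129 in [115, 268] is true
  deductible ≤ 7928 USD: 8416 ≤ 7928 is false
Combine:
[1.2] true AND true = true
[1] false AND true = false
[2.1.1.1] false → true (antecedent false ⇒ implication holds) = true
[2.1.1] NOT true = false
[2.1] NOT false = true
[2.2] false AND false = false
[2] true AND false = false
[3.1] false OR false OR false OR false = false
[3] NOT false = true
[4.1] false → true (antecedent false ⇒ implication holds) = true
[4.2] false AND false = false
[4] true → false = false
[root] false OR false OR true OR false = true
Overall: true → paid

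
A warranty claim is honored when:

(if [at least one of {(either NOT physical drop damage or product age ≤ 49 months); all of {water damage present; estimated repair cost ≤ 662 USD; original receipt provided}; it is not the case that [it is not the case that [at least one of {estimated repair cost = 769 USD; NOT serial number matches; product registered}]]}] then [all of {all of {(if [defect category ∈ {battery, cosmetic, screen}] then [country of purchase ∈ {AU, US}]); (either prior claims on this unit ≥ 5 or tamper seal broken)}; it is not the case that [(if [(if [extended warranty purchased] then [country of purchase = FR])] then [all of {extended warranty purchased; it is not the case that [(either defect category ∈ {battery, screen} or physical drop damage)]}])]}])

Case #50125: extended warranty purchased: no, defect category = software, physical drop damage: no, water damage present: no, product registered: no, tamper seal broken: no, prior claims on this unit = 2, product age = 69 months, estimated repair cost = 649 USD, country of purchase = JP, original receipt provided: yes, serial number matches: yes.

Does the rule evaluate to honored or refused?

Refused

Atomic conditions:
  NOT physical drop damage: no → true
  product age ≤ 49 months: 69 ≤ 49 is false
  water damage present: no → false
  estimated repair cost ≤ 662 USD: 649 ≤ 662 is true
  original receipt provided: yes → true
  estimated repair cost = 769 USD: 649 == 769 is false
  NOT serial number matches: yes → false
  product registered: no → false
  defect category ∈ {battery, cosmetic, screen}: software is not in the set → false
  country of purchase ∈ {AU, US}: JP is not in the set → false
  prior claims on this unit ≥ 5: 2 ≥ 5 is false
  tamper seal broken: no → false
  extended warranty purchased: no → false
  country of purchase = FR: JP == FR is false
  defect category ∈ {battery, screen}: software is not in the set → false
  physical drop damage: no → false
Combine:
[1.1] true OR false = true
[1.2] false AND true AND true = false
[1.3.1.1] false OR false OR false = false
[1.3.1] NOT false = true
[1.3] NOT true = false
[1] true OR false OR false = true
[2.1.1] false → false (antecedent false ⇒ implication holds) = true
[2.1.2] false OR false = false
[2.1] true AND false = false
[2.2.1.1] false → false (antecedent false ⇒ implication holds) = true
[2.2.1.2.2.1] false OR false = false
[2.2.1.2.2] NOT false = true
[2.2.1.2] false AND true = false
[2.2.1] true → false = false
[2.2] NOT false = true
[2] false AND true = false
[root] true → false = false
Overall: false → refused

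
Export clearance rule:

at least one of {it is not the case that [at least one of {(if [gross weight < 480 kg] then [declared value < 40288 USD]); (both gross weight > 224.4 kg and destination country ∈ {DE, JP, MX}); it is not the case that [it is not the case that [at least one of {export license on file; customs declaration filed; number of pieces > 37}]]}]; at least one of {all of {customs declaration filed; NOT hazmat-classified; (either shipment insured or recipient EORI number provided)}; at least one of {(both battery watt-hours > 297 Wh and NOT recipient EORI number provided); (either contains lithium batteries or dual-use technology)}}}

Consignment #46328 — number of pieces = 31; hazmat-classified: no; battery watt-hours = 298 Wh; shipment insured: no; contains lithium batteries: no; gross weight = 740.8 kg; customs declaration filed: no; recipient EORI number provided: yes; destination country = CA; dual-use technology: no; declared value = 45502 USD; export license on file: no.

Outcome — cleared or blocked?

Atomic conditions:
  gross weight < 480 kg: 740.8 < 480 is false
  declared value < 40288 USD: 45502 < 40288 is false
  gross weight > 224.4 kg: 740.8 > 224.4 is true
  destination country ∈ {DE, JP, MX}: CA is not in the set → false
  export license on file: no → false
  customs declaration filed: no → false
  number of pieces > 37: 31 > 37 is false
  NOT hazmat-classified: no → true
  shipment insured: no → false
  recipient EORI number provided: yes → true
  battery watt-hours > 297 Wh: 298 > 297 is true
  NOT recipient EORI number provided: yes → false
  contains lithium batteries: no → false
  dual-use technology: no → false
Combine:
[1.1.1] false → false (antecedent false ⇒ implication holds) = true
[1.1.2] true AND false = false
[1.1.3.1.1] false OR false OR false = false
[1.1.3.1] NOT false = true
[1.1.3] NOT true = false
[1.1] true OR false OR false = true
[1] NOT true = false
[2.1.3] false OR true = true
[2.1] false AND true AND true = false
[2.2.1] true AND false = false
[2.2.2] false OR false = false
[2.2] false OR false = false
[2] false OR false = false
[root] false OR false = false
Overall: false → blocked

Blocked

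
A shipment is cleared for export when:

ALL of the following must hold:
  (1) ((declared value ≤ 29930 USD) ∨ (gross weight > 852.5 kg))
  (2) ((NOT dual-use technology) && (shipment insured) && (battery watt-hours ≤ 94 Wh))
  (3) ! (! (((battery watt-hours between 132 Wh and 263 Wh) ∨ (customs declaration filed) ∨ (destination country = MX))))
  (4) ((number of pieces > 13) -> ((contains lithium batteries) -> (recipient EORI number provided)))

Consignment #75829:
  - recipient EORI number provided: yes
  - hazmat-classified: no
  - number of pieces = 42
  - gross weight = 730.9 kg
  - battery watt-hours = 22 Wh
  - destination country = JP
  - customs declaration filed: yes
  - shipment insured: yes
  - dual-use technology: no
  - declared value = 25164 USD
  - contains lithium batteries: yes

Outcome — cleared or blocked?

Atomic conditions:
  declared value ≤ 29930 USD: 25164 ≤ 29930 is true
  gross weight > 852.5 kg: 730.9 > 852.5 is false
  NOT dual-use technology: no → true
  shipment insured: yes → true
  battery watt-hours ≤ 94 Wh: 22 ≤ 94 is true
  battery watt-hours between 132 Wh and 263 Wh: 22 in [132, 263] is false
  customs declaration filed: yes → true
  destination country = MX: JP == MX is false
  number of pieces > 13: 42 > 13 is true
  contains lithium batteries: yes → true
  recipient EORI number provided: yes → true
Combine:
[1] true OR false = true
[2] true AND true AND true = true
[3.1.1] false OR true OR false = true
[3.1] NOT true = false
[3] NOT false = true
[4.2] true → true = true
[4] true → true = true
[root] true AND true AND true AND true = true
Overall: true → cleared

Cleared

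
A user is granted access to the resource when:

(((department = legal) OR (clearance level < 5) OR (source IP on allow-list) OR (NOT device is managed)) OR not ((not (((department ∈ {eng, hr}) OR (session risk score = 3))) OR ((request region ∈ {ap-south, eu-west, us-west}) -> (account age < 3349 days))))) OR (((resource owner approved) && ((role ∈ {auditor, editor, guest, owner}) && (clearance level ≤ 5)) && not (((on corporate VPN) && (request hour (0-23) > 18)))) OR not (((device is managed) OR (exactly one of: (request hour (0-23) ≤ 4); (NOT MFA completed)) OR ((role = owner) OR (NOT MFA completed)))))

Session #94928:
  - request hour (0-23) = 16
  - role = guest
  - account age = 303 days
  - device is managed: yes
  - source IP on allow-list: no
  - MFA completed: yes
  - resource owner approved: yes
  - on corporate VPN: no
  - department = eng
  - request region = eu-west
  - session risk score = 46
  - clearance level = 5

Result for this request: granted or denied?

Granted

Atomic conditions:
  department = legal: eng == legal is false
  clearance level < 5: 5 < 5 is false
  source IP on allow-list: no → false
  NOT device is managed: yes → false
  department ∈ {eng, hr}: eng is in the set → true
  session risk score = 3: 46 == 3 is false
  request region ∈ {ap-south, eu-west, us-west}: eu-west is in the set → true
  account age < 3349 days: 303 < 3349 is true
  resource owner approved: yes → true
  role ∈ {auditor, editor, guest, owner}: guest is in the set → true
  clearance level ≤ 5: 5 ≤ 5 is true
  on corporate VPN: no → false
  request hour (0-23) > 18: 16 > 18 is false
  device is managed: yes → true
  request hour (0-23) ≤ 4: 16 ≤ 4 is false
  NOT MFA completed: yes → false
  role = owner: guest == owner is false
Combine:
[1.1] false OR false OR false OR false = false
[1.2.1.1.1] true OR false = true
[1.2.1.1] NOT true = false
[1.2.1.2] true → true = true
[1.2.1] false OR true = true
[1.2] NOT true = false
[1] false OR false = false
[2.1.2] true AND true = true
[2.1.3.1] false AND false = false
[2.1.3] NOT false = true
[2.1] true AND true AND true = true
[2.2.1.2] exactly-one(false, false) = false
[2.2.1.3] false OR false = false
[2.2.1] true OR false OR false = true
[2.2] NOT true = false
[2] true OR false = true
[root] false OR true = true
Overall: true → granted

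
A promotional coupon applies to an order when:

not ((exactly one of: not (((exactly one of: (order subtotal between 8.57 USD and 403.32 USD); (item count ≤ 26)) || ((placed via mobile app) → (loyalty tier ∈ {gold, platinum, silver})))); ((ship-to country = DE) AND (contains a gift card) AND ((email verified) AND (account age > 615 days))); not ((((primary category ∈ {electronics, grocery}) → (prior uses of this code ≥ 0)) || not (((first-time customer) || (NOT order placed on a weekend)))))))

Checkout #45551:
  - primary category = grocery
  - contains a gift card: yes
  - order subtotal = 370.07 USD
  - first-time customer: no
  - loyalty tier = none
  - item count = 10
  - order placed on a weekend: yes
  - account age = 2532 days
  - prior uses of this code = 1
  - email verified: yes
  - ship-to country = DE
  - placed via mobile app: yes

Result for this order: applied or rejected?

Atomic conditions:
  order subtotal between 8.57 USD and 403.32 USD: 370.07 in [8.57, 403.32] is true
  item count ≤ 26: 10 ≤ 26 is true
  placed via mobile app: yes → true
  loyalty tier ∈ {gold, platinum, silver}: none is not in the set → false
  ship-to country = DE: DE == DE is true
  contains a gift card: yes → true
  email verified: yes → true
  account age > 615 days: 2532 > 615 is true
  primary category ∈ {electronics, grocery}: grocery is in the set → true
  prior uses of this code ≥ 0: 1 ≥ 0 is true
  first-time customer: no → false
  NOT order placed on a weekend: yes → false
Combine:
[1.1.1.1] exactly-one(true, true) = false
[1.1.1.2] true → false = false
[1.1.1] false OR false = false
[1.1] NOT false = true
[1.2.3] true AND true = true
[1.2] true AND true AND true = true
[1.3.1.1] true → true = true
[1.3.1.2.1] false OR false = false
[1.3.1.2] NOT false = true
[1.3.1] true OR true = true
[1.3] NOT true = false
[1] exactly-one(true, true, false) = false
[root] NOT false = true
Overall: true → applied

Applied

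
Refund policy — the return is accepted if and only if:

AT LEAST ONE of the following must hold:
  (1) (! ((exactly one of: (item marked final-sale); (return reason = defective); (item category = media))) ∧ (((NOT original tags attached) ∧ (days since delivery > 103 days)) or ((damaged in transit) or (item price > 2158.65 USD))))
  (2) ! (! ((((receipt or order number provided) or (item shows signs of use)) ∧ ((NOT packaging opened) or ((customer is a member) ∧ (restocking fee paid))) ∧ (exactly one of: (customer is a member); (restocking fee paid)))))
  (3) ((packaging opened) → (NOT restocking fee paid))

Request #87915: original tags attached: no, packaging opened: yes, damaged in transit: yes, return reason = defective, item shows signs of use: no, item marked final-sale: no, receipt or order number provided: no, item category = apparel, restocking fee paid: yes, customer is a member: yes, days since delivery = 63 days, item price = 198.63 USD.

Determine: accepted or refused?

Atomic conditions:
  item marked final-sale: no → false
  return reason = defective: defective == defective is true
  item category = media: apparel == media is false
  NOT original tags attached: no → true
  days since delivery > 103 days: 63 > 103 is false
  damaged in transit: yes → true
  item price > 2158.65 USD: 198.63 > 2158.65 is false
  receipt or order number provided: no → false
  item shows signs of use: no → false
  NOT packaging opened: yes → false
  customer is a member: yes → true
  restocking fee paid: yes → true
  packaging opened: yes → true
  NOT restocking fee paid: yes → false
Combine:
[1.1.1] exactly-one(false, true, false) = true
[1.1] NOT true = false
[1.2.1] true AND false = false
[1.2.2] true OR false = true
[1.2] false OR true = true
[1] false AND true = false
[2.1.1.1] false OR false = false
[2.1.1.2.2] true AND true = true
[2.1.1.2] false OR true = true
[2.1.1.3] exactly-one(true, true) = false
[2.1.1] false AND true AND false = false
[2.1] NOT false = true
[2] NOT true = false
[3] true → false = false
[root] false OR false OR false = false
Overall: false → refused

Refused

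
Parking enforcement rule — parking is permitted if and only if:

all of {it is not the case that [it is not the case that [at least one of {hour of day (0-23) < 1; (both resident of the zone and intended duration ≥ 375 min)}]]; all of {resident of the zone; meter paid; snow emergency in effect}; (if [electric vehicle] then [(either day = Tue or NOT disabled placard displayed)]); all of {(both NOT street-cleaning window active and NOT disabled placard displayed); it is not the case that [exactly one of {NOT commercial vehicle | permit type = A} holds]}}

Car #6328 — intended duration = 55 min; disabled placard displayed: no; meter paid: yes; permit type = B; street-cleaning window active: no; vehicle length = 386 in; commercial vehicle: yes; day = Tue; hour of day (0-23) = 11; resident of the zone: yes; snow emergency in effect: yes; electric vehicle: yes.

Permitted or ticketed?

Ticketed

Atomic conditions:
  hour of day (0-23) < 1: 11 < 1 is false
  resident of the zone: yes → true
  intended duration ≥ 375 min: 55 ≥ 375 is false
  meter paid: yes → true
  snow emergency in effect: yes → true
  electric vehicle: yes → true
  day = Tue: Tue == Tue is true
  NOT disabled placard displayed: no → true
  NOT street-cleaning window active: no → true
  NOT commercial vehicle: yes → false
  permit type = A: B == A is false
Combine:
[1.1.1.2] true AND false = false
[1.1.1] false OR false = false
[1.1] NOT false = true
[1] NOT true = false
[2] true AND true AND true = true
[3.2] true OR true = true
[3] true → true = true
[4.1] true AND true = true
[4.2.1] exactly-one(false, false) = false
[4.2] NOT false = true
[4] true AND true = true
[root] false AND true AND true AND true = false
Overall: false → ticketed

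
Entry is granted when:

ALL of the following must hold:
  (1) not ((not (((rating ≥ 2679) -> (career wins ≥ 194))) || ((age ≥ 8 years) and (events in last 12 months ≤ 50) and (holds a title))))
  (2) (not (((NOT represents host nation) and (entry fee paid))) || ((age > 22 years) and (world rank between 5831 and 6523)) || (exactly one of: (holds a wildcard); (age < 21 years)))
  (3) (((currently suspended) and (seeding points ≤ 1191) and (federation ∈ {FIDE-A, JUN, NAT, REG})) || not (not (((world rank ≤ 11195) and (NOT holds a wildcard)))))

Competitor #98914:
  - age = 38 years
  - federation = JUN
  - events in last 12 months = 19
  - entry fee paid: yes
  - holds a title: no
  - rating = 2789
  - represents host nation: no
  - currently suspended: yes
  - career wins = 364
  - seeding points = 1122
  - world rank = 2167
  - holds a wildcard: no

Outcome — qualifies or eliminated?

Atomic conditions:
  rating ≥ 2679: 2789 ≥ 2679 is true
  career wins ≥ 194: 364 ≥ 194 is true
  age ≥ 8 years: 38 ≥ 8 is true
  events in last 12 months ≤ 50: 19 ≤ 50 is true
  holds a title: no → false
  NOT represents host nation: no → true
  entry fee paid: yes → true
  age > 22 years: 38 > 22 is true
  world rank between 5831 and 6523: 2167 in [5831, 6523] is false
  holds a wildcard: no → false
  age < 21 years: 38 < 21 is false
  currently suspended: yes → true
  seeding points ≤ 1191: 1122 ≤ 1191 is true
  federation ∈ {FIDE-A, JUN, NAT, REG}: JUN is in the set → true
  world rank ≤ 11195: 2167 ≤ 11195 is true
  NOT holds a wildcard: no → true
Combine:
[1.1.1.1] true → true = true
[1.1.1] NOT true = false
[1.1.2] true AND true AND false = false
[1.1] false OR false = false
[1] NOT false = true
[2.1.1] true AND true = true
[2.1] NOT true = false
[2.2] true AND false = false
[2.3] exactly-one(false, false) = false
[2] false OR false OR false = false
[3.1] true AND true AND true = true
[3.2.1.1] true AND true = true
[3.2.1] NOT true = false
[3.2] NOT false = true
[3] true OR true = true
[root] true AND false AND true = false
Overall: false → eliminated

Eliminated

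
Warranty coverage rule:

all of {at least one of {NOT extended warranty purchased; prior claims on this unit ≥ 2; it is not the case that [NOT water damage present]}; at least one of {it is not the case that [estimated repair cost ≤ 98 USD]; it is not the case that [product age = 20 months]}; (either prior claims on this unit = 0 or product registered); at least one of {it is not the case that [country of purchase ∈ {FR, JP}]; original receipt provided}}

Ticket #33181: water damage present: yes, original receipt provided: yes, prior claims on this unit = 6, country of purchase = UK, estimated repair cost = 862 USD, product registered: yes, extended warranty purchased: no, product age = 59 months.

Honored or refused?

Honored

Atomic conditions:
  NOT extended warranty purchased: no → true
  prior claims on this unit ≥ 2: 6 ≥ 2 is true
  NOT water damage present: yes → false
  estimated repair cost ≤ 98 USD: 862 ≤ 98 is false
  product age = 20 months: 59 == 20 is false
  prior claims on this unit = 0: 6 == 0 is false
  product registered: yes → true
  country of purchase ∈ {FR, JP}: UK is not in the set → false
  original receipt provided: yes → true
Combine:
[1.3] NOT false = true
[1] true OR true OR true = true
[2.1] NOT false = true
[2.2] NOT false = true
[2] true OR true = true
[3] false OR true = true
[4.1] NOT false = true
[4] true OR true = true
[root] true AND true AND true AND true = true
Overall: true → honored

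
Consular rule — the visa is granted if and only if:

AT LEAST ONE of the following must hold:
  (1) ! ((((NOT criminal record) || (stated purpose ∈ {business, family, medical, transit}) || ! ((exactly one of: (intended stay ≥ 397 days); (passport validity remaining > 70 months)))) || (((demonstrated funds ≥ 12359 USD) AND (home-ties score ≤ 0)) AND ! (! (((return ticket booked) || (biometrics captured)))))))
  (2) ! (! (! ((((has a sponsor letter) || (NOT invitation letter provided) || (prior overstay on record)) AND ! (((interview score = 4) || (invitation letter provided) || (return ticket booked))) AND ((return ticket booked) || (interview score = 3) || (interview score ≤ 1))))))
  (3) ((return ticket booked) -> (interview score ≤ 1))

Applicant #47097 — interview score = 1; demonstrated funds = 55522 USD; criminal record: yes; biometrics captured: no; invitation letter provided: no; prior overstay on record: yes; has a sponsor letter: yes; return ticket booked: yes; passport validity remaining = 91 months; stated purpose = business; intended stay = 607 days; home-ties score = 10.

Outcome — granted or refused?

Atomic conditions:
  NOT criminal record: yes → false
  stated purpose ∈ {business, family, medical, transit}: business is in the set → true
  intended stay ≥ 397 days: 607 ≥ 397 is true
  passport validity remaining > 70 months: 91 > 70 is true
  demonstrated funds ≥ 12359 USD: 55522 ≥ 12359 is true
  home-ties score ≤ 0: 10 ≤ 0 is false
  return ticket booked: yes → true
  biometrics captured: no → false
  has a sponsor letter: yes → true
  NOT invitation letter provided: no → true
  prior overstay on record: yes → true
  interview score = 4: 1 == 4 is false
  invitation letter provided: no → false
  interview score = 3: 1 == 3 is false
  interview score ≤ 1: 1 ≤ 1 is true
Combine:
[1.1.1.3.1] exactly-one(true, true) = false
[1.1.1.3] NOT false = true
[1.1.1] false OR true OR true = true
[1.1.2.1] true AND false = false
[1.1.2.2.1.1] true OR false = true
[1.1.2.2.1] NOT true = false
[1.1.2.2] NOT false = true
[1.1.2] false AND true = false
[1.1] true OR false = true
[1] NOT true = false
[2.1.1.1.1] true OR true OR true = true
[2.1.1.1.2.1] false OR false OR true = true
[2.1.1.1.2] NOT true = false
[2.1.1.1.3] true OR false OR true = true
[2.1.1.1] true AND false AND true = false
[2.1.1] NOT false = true
[2.1] NOT true = false
[2] NOT false = true
[3] true → true = true
[root] false OR true OR true = true
Overall: true → granted

Granted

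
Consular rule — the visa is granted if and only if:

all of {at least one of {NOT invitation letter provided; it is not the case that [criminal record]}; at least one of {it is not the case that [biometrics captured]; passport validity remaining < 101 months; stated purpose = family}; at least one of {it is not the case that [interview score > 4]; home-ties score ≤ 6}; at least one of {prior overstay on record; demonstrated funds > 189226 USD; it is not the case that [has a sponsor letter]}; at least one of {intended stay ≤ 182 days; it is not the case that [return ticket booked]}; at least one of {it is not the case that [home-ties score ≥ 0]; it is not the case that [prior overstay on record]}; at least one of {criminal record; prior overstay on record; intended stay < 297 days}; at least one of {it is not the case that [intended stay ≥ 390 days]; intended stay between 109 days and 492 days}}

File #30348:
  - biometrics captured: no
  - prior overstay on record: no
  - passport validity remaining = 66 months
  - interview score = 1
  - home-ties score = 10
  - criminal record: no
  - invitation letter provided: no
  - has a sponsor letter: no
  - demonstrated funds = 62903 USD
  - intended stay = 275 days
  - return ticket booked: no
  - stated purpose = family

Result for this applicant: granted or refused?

Atomic conditions:
  NOT invitation letter provided: no → true
  criminal record: no → false
  biometrics captured: no → false
  passport validity remaining < 101 months: 66 < 101 is true
  stated purpose = family: family == family is true
  interview score > 4: 1 > 4 is false
  home-ties score ≤ 6: 10 ≤ 6 is false
  prior overstay on record: no → false
  demonstrated funds > 189226 USD: 62903 > 189226 is false
  has a sponsor letter: no → false
  intended stay ≤ 182 days: 275 ≤ 182 is false
  return ticket booked: no → false
  home-ties score ≥ 0: 10 ≥ 0 is true
  intended stay < 297 days: 275 < 297 is true
  intended stay ≥ 390 days: 275 ≥ 390 is false
  intended stay between 109 days and 492 days: 275 in [109, 492] is true
Combine:
[1.2] NOT false = true
[1] true OR true = true
[2.1] NOT false = true
[2] true OR true OR true = true
[3.1] NOT false = true
[3] true OR false = true
[4.3] NOT false = true
[4] false OR false OR true = true
[5.2] NOT false = true
[5] false OR true = true
[6.1] NOT true = false
[6.2] NOT false = true
[6] false OR true = true
[7] false OR false OR true = true
[8.1] NOT false = true
[8] true OR true = true
[root] true AND true AND true AND true AND true AND true AND true AND true = true
Overall: true → granted

Granted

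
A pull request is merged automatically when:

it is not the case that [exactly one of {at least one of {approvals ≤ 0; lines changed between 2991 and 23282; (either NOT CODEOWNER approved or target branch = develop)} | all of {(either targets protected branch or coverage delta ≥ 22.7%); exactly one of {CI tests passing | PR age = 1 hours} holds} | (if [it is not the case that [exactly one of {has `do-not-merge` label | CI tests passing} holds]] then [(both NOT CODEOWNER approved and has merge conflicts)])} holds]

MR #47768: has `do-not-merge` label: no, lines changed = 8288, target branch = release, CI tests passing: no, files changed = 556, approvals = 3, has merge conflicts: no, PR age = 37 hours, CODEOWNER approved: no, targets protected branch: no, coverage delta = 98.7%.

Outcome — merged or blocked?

Blocked

Atomic conditions:
  approvals ≤ 0: 3 ≤ 0 is false
  lines changed between 2991 and 23282: 8288 in [2991, 23282] is true
  NOT CODEOWNER approved: no → true
  target branch = develop: release == develop is false
  targets protected branch: no → false
  coverage delta ≥ 22.7%: 98.7 ≥ 22.7 is true
  CI tests passing: no → false
  PR age = 1 hours: 37 == 1 is false
  has `do-not-merge` label: no → false
  has merge conflicts: no → false
Combine:
[1.1.3] true OR false = true
[1.1] false OR true OR true = true
[1.2.1] false OR true = true
[1.2.2] exactly-one(false, false) = false
[1.2] true AND false = false
[1.3.1.1] exactly-one(false, false) = false
[1.3.1] NOT false = true
[1.3.2] true AND false = false
[1.3] true → false = false
[1] exactly-one(true, false, false) = true
[root] NOT true = false
Overall: false → blocked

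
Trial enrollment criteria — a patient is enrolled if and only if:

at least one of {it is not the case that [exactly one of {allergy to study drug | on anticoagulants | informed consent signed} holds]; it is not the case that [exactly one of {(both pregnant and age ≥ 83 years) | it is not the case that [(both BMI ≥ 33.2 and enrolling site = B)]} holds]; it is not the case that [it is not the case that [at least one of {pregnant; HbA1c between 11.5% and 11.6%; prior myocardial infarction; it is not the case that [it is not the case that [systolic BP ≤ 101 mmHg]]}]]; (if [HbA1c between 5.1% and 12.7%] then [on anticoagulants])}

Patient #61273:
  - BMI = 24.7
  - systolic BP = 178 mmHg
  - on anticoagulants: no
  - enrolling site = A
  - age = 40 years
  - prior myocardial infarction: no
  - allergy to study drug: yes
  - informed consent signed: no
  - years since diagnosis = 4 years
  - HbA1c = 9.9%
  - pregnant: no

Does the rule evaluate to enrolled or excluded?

Atomic conditions:
  allergy to study drug: yes → true
  on anticoagulants: no → false
  informed consent signed: no → false
  pregnant: no → false
  age ≥ 83 years: 40 ≥ 83 is false
  BMI ≥ 33.2: 24.7 ≥ 33.2 is false
  enrolling site = B: A == B is false
  HbA1c between 11.5% and 11.6%: 9.9 in [11.5, 11.6] is false
  prior myocardial infarction: no → false
  systolic BP ≤ 101 mmHg: 178 ≤ 101 is false
  HbA1c between 5.1% and 12.7%: 9.9 in [5.1, 12.7] is true
Combine:
[1.1] exactly-one(true, false, false) = true
[1] NOT true = false
[2.1.1] false AND false = false
[2.1.2.1] false AND false = false
[2.1.2] NOT false = true
[2.1] exactly-one(false, true) = true
[2] NOT true = false
[3.1.1.4.1] NOT false = true
[3.1.1.4] NOT true = false
[3.1.1] false OR false OR false OR false = false
[3.1] NOT false = true
[3] NOT true = false
[4] true → false = false
[root] false OR false OR false OR false = false
Overall: false → excluded

Excluded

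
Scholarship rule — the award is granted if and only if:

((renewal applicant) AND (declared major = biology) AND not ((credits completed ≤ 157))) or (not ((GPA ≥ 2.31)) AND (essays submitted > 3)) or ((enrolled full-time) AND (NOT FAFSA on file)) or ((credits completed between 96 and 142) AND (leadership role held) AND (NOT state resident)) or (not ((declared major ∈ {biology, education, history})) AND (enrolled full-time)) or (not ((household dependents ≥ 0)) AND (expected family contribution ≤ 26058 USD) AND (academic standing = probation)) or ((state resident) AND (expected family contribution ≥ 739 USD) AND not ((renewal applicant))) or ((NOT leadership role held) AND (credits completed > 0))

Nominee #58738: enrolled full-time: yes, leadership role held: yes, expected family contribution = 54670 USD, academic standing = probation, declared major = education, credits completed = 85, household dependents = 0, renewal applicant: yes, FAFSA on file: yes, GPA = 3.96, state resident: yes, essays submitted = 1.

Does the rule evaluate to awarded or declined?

Atomic conditions:
  renewal applicant: yes → true
  declared major = biology: education == biology is false
  credits completed ≤ 157: 85 ≤ 157 is true
  GPA ≥ 2.31: 3.96 ≥ 2.31 is true
  essays submitted > 3: 1 > 3 is false
  enrolled full-time: yes → true
  NOT FAFSA on file: yes → false
  credits completed between 96 and 142: 85 in [96, 142] is false
  leadership role held: yes → true
  NOT state resident: yes → false
  declared major ∈ {biology, education, history}: education is in the set → true
  household dependents ≥ 0: 0 ≥ 0 is true
  expected family contribution ≤ 26058 USD: 54670 ≤ 26058 is false
  academic standing = probation: probation == probation is true
  state resident: yes → true
  expected family contribution ≥ 739 USD: 54670 ≥ 739 is true
  NOT leadership role held: yes → false
  credits completed > 0: 85 > 0 is true
Combine:
[1.3] NOT true = false
[1] true AND false AND false = false
[2.1] NOT true = false
[2] false AND false = false
[3] true AND false = false
[4] false AND true AND false = false
[5.1] NOT true = false
[5] false AND true = false
[6.1] NOT true = false
[6] false AND false AND true = false
[7.3] NOT true = false
[7] true AND true AND false = false
[8] false AND true = false
[root] false OR false OR false OR false OR false OR false OR false OR false = false
Overall: false → declined

Declined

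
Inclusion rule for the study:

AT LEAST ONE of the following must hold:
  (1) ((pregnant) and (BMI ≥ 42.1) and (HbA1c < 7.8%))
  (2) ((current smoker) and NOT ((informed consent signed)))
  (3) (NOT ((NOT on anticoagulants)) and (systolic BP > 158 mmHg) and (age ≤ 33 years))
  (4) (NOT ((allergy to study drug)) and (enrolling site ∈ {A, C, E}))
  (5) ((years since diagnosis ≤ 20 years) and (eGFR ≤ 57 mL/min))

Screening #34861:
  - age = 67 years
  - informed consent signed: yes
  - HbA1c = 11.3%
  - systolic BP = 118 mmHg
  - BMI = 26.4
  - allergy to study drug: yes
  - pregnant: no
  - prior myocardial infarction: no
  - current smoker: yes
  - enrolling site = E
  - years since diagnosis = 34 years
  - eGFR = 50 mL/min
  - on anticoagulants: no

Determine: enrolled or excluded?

Atomic conditions:
  pregnant: no → false
  BMI ≥ 42.1: 26.4 ≥ 42.1 is false
  HbA1c < 7.8%: 11.3 < 7.8 is false
  current smoker: yes → true
  informed consent signed: yes → true
  NOT on anticoagulants: no → true
  systolic BP > 158 mmHg: 118 > 158 is false
  age ≤ 33 years: 67 ≤ 33 is false
  allergy to study drug: yes → true
  enrolling site ∈ {A, C, E}: E is in the set → true
  years since diagnosis ≤ 20 years: 34 ≤ 20 is false
  eGFR ≤ 57 mL/min: 50 ≤ 57 is true
Combine:
[1] false AND false AND false = false
[2.2] NOT true = false
[2] true AND false = false
[3.1] NOT true = false
[3] false AND false AND false = false
[4.1] NOT true = false
[4] false AND true = false
[5] false AND true = false
[root] false OR false OR false OR false OR false = false
Overall: false → excluded

Excluded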